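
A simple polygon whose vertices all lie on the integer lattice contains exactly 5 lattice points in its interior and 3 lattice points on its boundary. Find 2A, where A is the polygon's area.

Pick's theorem states A = I + B/2 − 1, so A = 5 + 3/2 − 1 = 11/2.
Hence 2A = 11.

11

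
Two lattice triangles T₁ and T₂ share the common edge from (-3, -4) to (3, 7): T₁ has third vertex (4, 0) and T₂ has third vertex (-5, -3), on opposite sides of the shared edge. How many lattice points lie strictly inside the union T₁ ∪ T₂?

The union is the simple quadrilateral with vertices (-3, -4), (4, 0), (3, 7), (-5, -3) in order.
Using the shoelace formula, 2A = |((-3)·0 − 4·(-4)) + (4·7 − 3·0) + (3·(-3) − (-5)·7) + ((-5)·(-4) − (-3)·(-3))| = 81, so the area is 81/2.
Summing gcd(|Δx|,|Δy|) over the edges gives the boundary count: gcd(7,4) + gcd(1,7) + gcd(8,10) + gcd(2,1) = 1+1+2+1 = 5.
By Pick's theorem I = A − B/2 + 1 = 81/2 − 5/2 + 1 = 39.

39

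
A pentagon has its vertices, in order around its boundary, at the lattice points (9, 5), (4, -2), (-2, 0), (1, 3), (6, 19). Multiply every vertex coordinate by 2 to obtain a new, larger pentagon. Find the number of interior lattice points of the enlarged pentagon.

The shoelace formula gives twice the area as |(9·(-2) − 4·5) + (4·0 − (-2)·(-2)) + ((-2)·3 − 1·0) + (1·19 − 6·3) + (6·5 − 9·19)| = 188, so the area is 94.
Summing gcd(|Δx|,|Δy|) over the edges gives the boundary count: gcd(5,7) + gcd(6,2) + gcd(3,3) + gcd(5,16) + gcd(3,14) = 1+2+3+1+1 = 8.
Scaling by 2 multiplies the area by 2² = 4 (so the new area is 376) and multiplies the boundary lattice-point count by 2, giving 16.
By Pick's theorem, the interior count of the dilated polygon is 376 − 16/2 + 1 = 369.

369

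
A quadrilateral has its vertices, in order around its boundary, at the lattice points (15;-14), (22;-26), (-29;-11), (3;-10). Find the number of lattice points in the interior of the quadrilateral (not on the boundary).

By the shoelace formula, twice the signed area is |[15·(-26) − 22·(-14)] + [22·(-11) − (-29)·(-26)] + [(-29)·(-10) − 3·(-11)] + [3·(-14) − 15·(-10)]| = 647, so the area is 323.5.
The number of boundary lattice points is Σ gcd(|Δx|,|Δy|) = gcd(7,12) + gcd(51,15) + gcd(32,1) + gcd(12,4) = 1+3+1+4 = 9.
By Pick's theorem A = I + B/2 − 1, so I = 323.5 − 9/2 + 1 = 320.

320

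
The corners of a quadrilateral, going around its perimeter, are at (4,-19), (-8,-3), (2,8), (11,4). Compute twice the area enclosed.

527

The shoelace formula gives twice the area as |(4·(-3) − (-8)·(-19)) + ((-8)·8 − 2·(-3)) + (2·4 − 11·8) + (11·(-19) − 4·4)| = 527, so the area is 263.5.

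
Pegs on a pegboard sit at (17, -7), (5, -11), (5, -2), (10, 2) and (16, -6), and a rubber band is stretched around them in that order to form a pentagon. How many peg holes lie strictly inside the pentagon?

82

The shoelace formula gives twice the area as |[17·(-11) − 5·(-7)] + [5·(-2) − 5·(-11)] + [5·2 − 10·(-2)] + [10·(-6) − 16·2] + [16·(-7) − 17·(-6)]| = 179, so the area is 89.5.
The number of boundary lattice points is Σ gcd(|Δx|,|Δy|) = gcd(12,4) + gcd(0,9) + gcd(5,4) + gcd(6,8) + gcd(1,1) = 4+9+1+2+1 = 17.
Pick's theorem gives I = A − B/2 + 1 = 89.5 − 17/2 + 1 = 82.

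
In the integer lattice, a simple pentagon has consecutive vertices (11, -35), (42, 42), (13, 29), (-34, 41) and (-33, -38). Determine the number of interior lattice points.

4169

By the shoelace formula, twice the signed area is |[11·42 − 42·(-35)] + [42·29 − 13·42] + [13·41 − (-34)·29] + [(-34)·(-38) − (-33)·41] + [(-33)·(-35) − 11·(-38)]| = 8341, so the area is 4170.5.
Summing gcd(|Δx|,|Δy|) over the edges gives the boundary count: gcd(31,77) + gcd(29,13) + gcd(47,12) + gcd(1,79) + gcd(44,3) = 1+1+1+1+1 = 5.
By Pick's theorem A = I + B/2 − 1, so I = 4170.5 − 5/2 + 1 = 4169.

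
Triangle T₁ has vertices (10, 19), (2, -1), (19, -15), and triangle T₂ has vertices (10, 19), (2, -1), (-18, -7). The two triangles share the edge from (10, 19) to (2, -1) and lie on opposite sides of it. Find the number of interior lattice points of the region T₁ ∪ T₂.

400

The union is the simple quadrilateral with vertices (10, 19), (19, -15), (2, -1), (-18, -7) in order.
By the shoelace formula, twice the signed area is |[10·(-15) − 19·19] + [19·(-1) − 2·(-15)] + [2·(-7) − (-18)·(-1)] + [(-18)·19 − 10·(-7)]| = 804, so the area is 402.
The number of boundary lattice points is Σ gcd(|Δx|,|Δy|) = gcd(9,34) + gcd(17,14) + gcd(20,6) + gcd(28,26) = 1+1+2+2 = 6.
By Pick's theorem I = A − B/2 + 1 = 402 − 6/2 + 1 = 400.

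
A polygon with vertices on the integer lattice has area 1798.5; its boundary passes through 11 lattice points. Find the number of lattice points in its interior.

Pick's theorem A = I + B/2 − 1 rearranges to I = A − B/2 + 1 = 1798.5 − 11/2 + 1 = 1794.

1794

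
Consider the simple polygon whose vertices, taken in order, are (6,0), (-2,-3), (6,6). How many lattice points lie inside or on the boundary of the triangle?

Using the shoelace formula, 2A = |(6·(-3) − (-2)·0) + ((-2)·6 − 6·(-3)) + (6·0 − 6·6)| = 48, so the area is 24.
Summing gcd(|Δx|,|Δy|) over the edges gives the boundary count: gcd(8,3) + gcd(8,9) + gcd(0,6) = 1+1+6 = 8.
Pick's theorem gives I = A − B/2 + 1 = 24 − 8/2 + 1 = 21, so the closed region contains I + B = 21 + 8 = 29 lattice points.

29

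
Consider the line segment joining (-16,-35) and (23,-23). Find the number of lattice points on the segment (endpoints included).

The number of lattice points on a segment between lattice points is gcd(|Δx|,|Δy|) + 1 = gcd(39,12) + 1 = 3 + 1 = 4.

4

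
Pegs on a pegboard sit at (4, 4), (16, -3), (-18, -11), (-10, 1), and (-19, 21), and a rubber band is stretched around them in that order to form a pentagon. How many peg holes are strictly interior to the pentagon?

389

By the shoelace formula, twice the signed area is |[4·(-3) − 16·4] + [16·(-11) − (-18)·(-3)] + [(-18)·1 − (-10)·(-11)] + [(-10)·21 − (-19)·1] + [(-19)·4 − 4·21]| = 785, so the area is 392.5.
The number of boundary lattice points is Σ gcd(|Δx|,|Δy|) = gcd(12,7) + gcd(34,8) + gcd(8,12) + gcd(9,20) + gcd(23,17) = 1+2+4+1+1 = 9.
Pick's theorem gives I = A − B/2 + 1 = 392.5 − 9/2 + 1 = 389.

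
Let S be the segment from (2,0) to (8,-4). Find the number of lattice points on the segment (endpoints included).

3

The number of lattice points on a segment between lattice points is gcd(|Δx|,|Δy|) + 1 = gcd(6,4) + 1 = 2 + 1 = 3.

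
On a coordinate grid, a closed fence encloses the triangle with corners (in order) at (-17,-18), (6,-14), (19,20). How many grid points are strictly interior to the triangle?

Using the shoelace formula, 2A = |[(-17)·(-14) − 6·(-18)] + [6·20 − 19·(-14)] + [19·(-18) − (-17)·20]| = 730, so the area is 365.
The number of boundary lattice points is Σ gcd(|Δx|,|Δy|) = gcd(23,4) + gcd(13,34) + gcd(36,38) = 1+1+2 = 4.
By Pick's theorem A = I + B/2 − 1, so I = 365 − 4/2 + 1 = 364.

364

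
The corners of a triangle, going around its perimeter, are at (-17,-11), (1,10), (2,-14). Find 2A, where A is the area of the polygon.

By the shoelace formula, twice the signed area is |[(-17)·10 − 1·(-11)] + [1·(-14) − 2·10] + [2·(-11) − (-17)·(-14)]| = 453, so the area is 453/2.

453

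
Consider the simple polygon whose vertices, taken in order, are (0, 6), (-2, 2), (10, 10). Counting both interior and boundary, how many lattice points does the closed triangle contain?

21

Using the shoelace formula, 2A = |(0·2 − (-2)·6) + ((-2)·10 − 10·2) + (10·6 − 0·10)| = 32, so the area is 16.
Summing gcd(|Δx|,|Δy|) over the edges gives the boundary count: gcd(2,4) + gcd(12,8) + gcd(10,4) = 2+4+2 = 8.
Pick's theorem gives I = A − B/2 + 1 = 16 − 8/2 + 1 = 13, so the closed region contains I + B = 13 + 8 = 21 lattice points.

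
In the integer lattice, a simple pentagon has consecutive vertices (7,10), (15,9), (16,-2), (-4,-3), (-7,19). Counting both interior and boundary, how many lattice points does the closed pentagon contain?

Using the shoelace formula, 2A = |[7·9 − 15·10] + [15·(-2) − 16·9] + [16·(-3) − (-4)·(-2)] + [(-4)·19 − (-7)·(-3)] + [(-7)·10 − 7·19]| = 617, so the area is 617/2.
Summing gcd(|Δx|,|Δy|) over the edges gives the boundary count: gcd(8,1) + gcd(1,11) + gcd(20,1) + gcd(3,22) + gcd(14,9) = 1+1+1+1+1 = 5.
Pick's theorem gives I = A − B/2 + 1 = 617/2 − 5/2 + 1 = 307, so the closed region contains I + B = 307 + 5 = 312 lattice points.

312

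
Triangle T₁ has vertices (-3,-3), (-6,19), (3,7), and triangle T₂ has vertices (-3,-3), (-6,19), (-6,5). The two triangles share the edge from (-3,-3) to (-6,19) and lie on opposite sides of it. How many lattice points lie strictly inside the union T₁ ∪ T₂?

93

The union is the simple quadrilateral with vertices (-3,-3), (3,7), (-6,19), (-6,5) in order.
By the shoelace formula, twice the signed area is |((-3)·7 − 3·(-3)) + (3·19 − (-6)·7) + ((-6)·5 − (-6)·19) + ((-6)·(-3) − (-3)·5)| = 204, so the area is 102.
Along each edge there are gcd(|Δx|,|Δy|)+1 lattice points, so counting each shared vertex once the boundary has gcd(6,10) + gcd(9,12) + gcd(0,14) + gcd(3,8) = 2+3+14+1 = 20.
By Pick's theorem I = A − B/2 + 1 = 102 − 20/2 + 1 = 93.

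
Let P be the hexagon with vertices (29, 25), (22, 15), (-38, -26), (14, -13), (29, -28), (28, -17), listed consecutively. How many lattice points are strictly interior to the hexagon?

1090

The shoelace formula gives twice the area as |[29·15 − 22·25] + [22·(-26) − (-38)·15] + [(-38)·(-13) − 14·(-26)] + [14·(-28) − 29·(-13)] + [29·(-17) − 28·(-28)] + [28·25 − 29·(-17)]| = 2210, so the area is 1105.
Summing gcd(|Δx|,|Δy|) over the edges gives the boundary count: gcd(7,10) + gcd(60,41) + gcd(52,13) + gcd(15,15) + gcd(1,11) + gcd(1,42) = 1+1+13+15+1+1 = 32.
By Pick's theorem A = I + B/2 − 1, so I = 1105 − 32/2 + 1 = 1090.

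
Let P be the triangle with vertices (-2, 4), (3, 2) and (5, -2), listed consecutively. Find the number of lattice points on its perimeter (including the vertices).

Summing gcd(|Δx|,|Δy|) over the edges gives the boundary count: gcd(5,2) + gcd(2,4) + gcd(7,6) = 1+2+1 = 4.

4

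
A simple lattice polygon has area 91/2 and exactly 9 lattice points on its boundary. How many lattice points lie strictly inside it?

42

Pick's theorem A = I + B/2 − 1 rearranges to I = A − B/2 + 1 = 91/2 − 9/2 + 1 = 42.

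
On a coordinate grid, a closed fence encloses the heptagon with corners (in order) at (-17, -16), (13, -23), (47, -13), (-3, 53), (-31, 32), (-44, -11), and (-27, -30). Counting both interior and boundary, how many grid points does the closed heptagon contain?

4111

By the shoelace formula, twice the signed area is |((-17)·(-23) − 13·(-16)) + (13·(-13) − 47·(-23)) + (47·53 − (-3)·(-13)) + ((-3)·32 − (-31)·53) + ((-31)·(-11) − (-44)·32) + ((-44)·(-30) − (-27)·(-11)) + ((-27)·(-16) − (-17)·(-30))| = 8204, so the area is 4102.
Summing gcd(|Δx|,|Δy|) over the edges gives the boundary count: gcd(30,7) + gcd(34,10) + gcd(50,66) + gcd(28,21) + gcd(13,43) + gcd(17,19) + gcd(10,14) = 1+2+2+7+1+1+2 = 16.
Pick's theorem gives I = A − B/2 + 1 = 4102 − 16/2 + 1 = 4095, so the closed region contains I + B = 4095 + 16 = 4111 lattice points.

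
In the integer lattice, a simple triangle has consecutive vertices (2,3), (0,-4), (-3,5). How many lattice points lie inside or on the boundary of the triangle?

23

The shoelace formula gives twice the area as |[2·(-4) − 0·3] + [0·5 − (-3)·(-4)] + [(-3)·3 − 2·5]| = 39, so the area is 19.5.
Along each edge there are gcd(|Δx|,|Δy|)+1 lattice points, so counting each shared vertex once the boundary has gcd(2,7) + gcd(3,9) + gcd(5,2) = 1+3+1 = 5.
Pick's theorem gives I = A − B/2 + 1 = 19.5 − 5/2 + 1 = 18, so the closed region contains I + B = 18 + 5 = 23 lattice points.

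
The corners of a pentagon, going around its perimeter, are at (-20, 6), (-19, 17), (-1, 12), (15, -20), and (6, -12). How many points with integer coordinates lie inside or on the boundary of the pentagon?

By the shoelace formula, twice the signed area is |((-20)·17 − (-19)·6) + ((-19)·12 − (-1)·17) + ((-1)·(-20) − 15·12) + (15·(-12) − 6·(-20)) + (6·6 − (-20)·(-12))| = 861, so the area is 861/2.
The number of boundary lattice points is Σ gcd(|Δx|,|Δy|) = gcd(1,11) + gcd(18,5) + gcd(16,32) + gcd(9,8) + gcd(26,18) = 1+1+16+1+2 = 21.
Pick's theorem gives I = A − B/2 + 1 = 861/2 − 21/2 + 1 = 421, so the closed region contains I + B = 421 + 21 = 442 lattice points.

442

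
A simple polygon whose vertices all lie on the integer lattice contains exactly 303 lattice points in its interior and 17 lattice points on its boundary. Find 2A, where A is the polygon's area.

Pick's theorem states A = I + B/2 − 1, so A = 303 + 17/2 − 1 = 621/2.
Hence 2A = 621.

621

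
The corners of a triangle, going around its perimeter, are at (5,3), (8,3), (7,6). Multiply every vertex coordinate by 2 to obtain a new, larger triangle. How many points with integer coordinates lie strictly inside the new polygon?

14

Using the shoelace formula, 2A = |(5·3 − 8·3) + (8·6 − 7·3) + (7·3 − 5·6)| = 9, so the area is 9/2.
Along each edge there are gcd(|Δx|,|Δy|)+1 lattice points, so counting each shared vertex once the boundary has gcd(3,0) + gcd(1,3) + gcd(2,3) = 3+1+1 = 5.
Scaling by 2 multiplies the area by 2² = 4 (so the new area is 18) and multiplies the boundary lattice-point count by 2, giving 10.
By Pick's theorem, the interior count of the dilated polygon is 18 − 10/2 + 1 = 14.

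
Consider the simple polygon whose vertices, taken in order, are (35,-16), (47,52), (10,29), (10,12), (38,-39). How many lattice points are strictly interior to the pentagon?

1567

Using the shoelace formula, 2A = |[35·52 − 47·(-16)] + [47·29 − 10·52] + [10·12 − 10·29] + [10·(-39) − 38·12] + [38·(-16) − 35·(-39)]| = 3156, so the area is 1578.
The number of boundary lattice points is Σ gcd(|Δx|,|Δy|) = gcd(12,68) + gcd(37,23) + gcd(0,17) + gcd(28,51) + gcd(3,23) = 4+1+17+1+1 = 24.
Pick's theorem gives I = A − B/2 + 1 = 1578 − 24/2 + 1 = 1567.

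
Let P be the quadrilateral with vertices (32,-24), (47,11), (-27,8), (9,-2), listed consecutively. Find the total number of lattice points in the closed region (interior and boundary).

Using the shoelace formula, 2A = |(32·11 − 47·(-24)) + (47·8 − (-27)·11) + ((-27)·(-2) − 9·8) + (9·(-24) − 32·(-2))| = 1983, so the area is 991.5.
Summing gcd(|Δx|,|Δy|) over the edges gives the boundary count: gcd(15,35) + gcd(74,3) + gcd(36,10) + gcd(23,22) = 5+1+2+1 = 9.
Pick's theorem gives I = A − B/2 + 1 = 991.5 − 9/2 + 1 = 988, so the closed region contains I + B = 988 + 9 = 997 lattice points.

997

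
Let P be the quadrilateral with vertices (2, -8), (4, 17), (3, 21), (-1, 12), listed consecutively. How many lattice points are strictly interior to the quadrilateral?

By the shoelace formula, twice the signed area is |(2·17 − 4·(-8)) + (4·21 − 3·17) + (3·12 − (-1)·21) + ((-1)·(-8) − 2·12)| = 140, so the area is 70.
Along each edge there are gcd(|Δx|,|Δy|)+1 lattice points, so counting each shared vertex once the boundary has gcd(2,25) + gcd(1,4) + gcd(4,9) + gcd(3,20) = 1+1+1+1 = 4.
By Pick's theorem A = I + B/2 − 1, so I = 70 − 4/2 + 1 = 69.

69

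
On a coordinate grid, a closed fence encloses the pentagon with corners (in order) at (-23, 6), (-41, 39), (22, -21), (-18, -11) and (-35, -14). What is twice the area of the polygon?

The shoelace formula gives twice the area as |((-23)·39 − (-41)·6) + ((-41)·(-21) − 22·39) + (22·(-11) − (-18)·(-21)) + ((-18)·(-14) − (-35)·(-11)) + ((-35)·6 − (-23)·(-14))| = 1933, so the area is 966.5.

1933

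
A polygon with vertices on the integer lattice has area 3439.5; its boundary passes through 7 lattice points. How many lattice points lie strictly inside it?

Pick's theorem A = I + B/2 − 1 rearranges to I = A − B/2 + 1 = 3439.5 − 7/2 + 1 = 3437.

3437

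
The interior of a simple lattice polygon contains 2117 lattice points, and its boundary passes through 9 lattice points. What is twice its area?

4241

By Pick's theorem, A = I + B/2 − 1 = 2117 + 9/2 − 1 = 4241/2.
Hence 2A = 4241.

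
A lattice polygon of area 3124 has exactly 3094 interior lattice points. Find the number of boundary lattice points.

Pick's theorem gives A = I + B/2 − 1, so B = 2(A − I + 1) = 2(3124 − 3094 + 1) = 62.

62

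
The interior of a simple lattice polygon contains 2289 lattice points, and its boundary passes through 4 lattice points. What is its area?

By Pick's theorem, A = I + B/2 − 1 = 2289 + 4/2 − 1 = 2290.

2290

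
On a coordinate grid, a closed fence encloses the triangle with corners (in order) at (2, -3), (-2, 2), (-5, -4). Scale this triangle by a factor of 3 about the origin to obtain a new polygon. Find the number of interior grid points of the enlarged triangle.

169

Using the shoelace formula, 2A = |[2·2 − (-2)·(-3)] + [(-2)·(-4) − (-5)·2] + [(-5)·(-3) − 2·(-4)]| = 39, so the area is 39/2.
Along each edge there are gcd(|Δx|,|Δy|)+1 lattice points, so counting each shared vertex once the boundary has gcd(4,5) + gcd(3,6) + gcd(7,1) = 1+3+1 = 5.
Scaling by 3 multiplies the area by 3² = 9 (so the new area is 351/2) and multiplies the boundary lattice-point count by 3, giving 15.
By Pick's theorem, the interior count of the dilated polygon is 351/2 − 15/2 + 1 = 169.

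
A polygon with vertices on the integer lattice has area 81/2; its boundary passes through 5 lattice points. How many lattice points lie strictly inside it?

Pick's theorem A = I + B/2 − 1 rearranges to I = A − B/2 + 1 = 81/2 − 5/2 + 1 = 39.

39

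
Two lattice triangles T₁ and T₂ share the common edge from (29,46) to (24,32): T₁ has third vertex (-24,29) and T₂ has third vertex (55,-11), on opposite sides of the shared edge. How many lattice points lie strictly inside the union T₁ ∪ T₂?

651

The union is the simple quadrilateral with vertices (29,46), (-24,29), (24,32), (55,-11) in order.
The shoelace formula gives twice the area as |[29·29 − (-24)·46] + [(-24)·32 − 24·29] + [24·(-11) − 55·32] + [55·46 − 29·(-11)]| = 1306, so the area is 653.
Summing gcd(|Δx|,|Δy|) over the edges gives the boundary count: gcd(53,17) + gcd(48,3) + gcd(31,43) + gcd(26,57) = 1+3+1+1 = 6.
By Pick's theorem I = A − B/2 + 1 = 653 − 6/2 + 1 = 651.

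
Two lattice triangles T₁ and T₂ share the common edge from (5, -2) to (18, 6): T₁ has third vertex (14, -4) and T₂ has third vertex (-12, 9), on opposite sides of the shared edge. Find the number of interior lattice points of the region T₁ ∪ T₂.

The union is the simple quadrilateral with vertices (5, -2), (14, -4), (18, 6), (-12, 9) in order.
By the shoelace formula, twice the signed area is |(5·(-4) − 14·(-2)) + (14·6 − 18·(-4)) + (18·9 − (-12)·6) + ((-12)·(-2) − 5·9)| = 377, so the area is 188.5.
Along each edge there are gcd(|Δx|,|Δy|)+1 lattice points, so counting each shared vertex once the boundary has gcd(9,2) + gcd(4,10) + gcd(30,3) + gcd(17,11) = 1+2+3+1 = 7.
By Pick's theorem I = A − B/2 + 1 = 188.5 − 7/2 + 1 = 186.

186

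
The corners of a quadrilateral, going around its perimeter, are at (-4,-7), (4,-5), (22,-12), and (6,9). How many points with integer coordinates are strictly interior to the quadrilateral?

185

The shoelace formula gives twice the area as |[(-4)·(-5) − 4·(-7)] + [4·(-12) − 22·(-5)] + [22·9 − 6·(-12)] + [6·(-7) − (-4)·9]| = 374, so the area is 187.
Along each edge there are gcd(|Δx|,|Δy|)+1 lattice points, so counting each shared vertex once the boundary has gcd(8,2) + gcd(18,7) + gcd(16,21) + gcd(10,16) = 2+1+1+2 = 6.
By Pick's theorem A = I + B/2 − 1, so I = 187 − 6/2 + 1 = 185.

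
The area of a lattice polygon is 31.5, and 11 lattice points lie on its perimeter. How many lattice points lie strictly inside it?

Pick's theorem A = I + B/2 − 1 rearranges to I = A − B/2 + 1 = 31.5 − 11/2 + 1 = 27.

27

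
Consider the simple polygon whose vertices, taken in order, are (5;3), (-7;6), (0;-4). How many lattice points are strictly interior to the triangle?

48

The shoelace formula gives twice the area as |[5·6 − (-7)·3] + [(-7)·(-4) − 0·6] + [0·3 − 5·(-4)]| = 99, so the area is 99/2.
Along each edge there are gcd(|Δx|,|Δy|)+1 lattice points, so counting each shared vertex once the boundary has gcd(12,3) + gcd(7,10) + gcd(5,7) = 3+1+1 = 5.
Pick's theorem gives I = A − B/2 + 1 = 99/2 − 5/2 + 1 = 48.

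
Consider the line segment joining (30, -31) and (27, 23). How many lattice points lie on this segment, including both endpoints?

4

The number of lattice points on a segment between lattice points is gcd(|Δx|,|Δy|) + 1 = gcd(3,54) + 1 = 3 + 1 = 4.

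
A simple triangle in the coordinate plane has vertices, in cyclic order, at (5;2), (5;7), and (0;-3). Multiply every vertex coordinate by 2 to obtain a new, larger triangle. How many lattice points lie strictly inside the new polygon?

36

Using the shoelace formula, 2A = |[5·7 − 5·2] + [5·(-3) − 0·7] + [0·2 − 5·(-3)]| = 25, so the area is 25/2.
Summing gcd(|Δx|,|Δy|) over the edges gives the boundary count: gcd(0,5) + gcd(5,10) + gcd(5,5) = 5+5+5 = 15.
Scaling by 2 multiplies the area by 2² = 4 (so the new area is 50) and multiplies the boundary lattice-point count by 2, giving 30.
By Pick's theorem, the interior count of the dilated polygon is 50 − 30/2 + 1 = 36.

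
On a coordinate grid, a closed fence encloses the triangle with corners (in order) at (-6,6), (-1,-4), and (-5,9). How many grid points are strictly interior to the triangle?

Using the shoelace formula, 2A = |[(-6)·(-4) − (-1)·6] + [(-1)·9 − (-5)·(-4)] + [(-5)·6 − (-6)·9]| = 25, so the area is 25/2.
Summing gcd(|Δx|,|Δy|) over the edges gives the boundary count: gcd(5,10) + gcd(4,13) + gcd(1,3) = 5+1+1 = 7.
Pick's theorem gives I = A − B/2 + 1 = 25/2 − 7/2 + 1 = 10.

10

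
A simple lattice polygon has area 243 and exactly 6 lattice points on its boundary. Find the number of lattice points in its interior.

Pick's theorem A = I + B/2 − 1 rearranges to I = A − B/2 + 1 = 243 − 6/2 + 1 = 241.

241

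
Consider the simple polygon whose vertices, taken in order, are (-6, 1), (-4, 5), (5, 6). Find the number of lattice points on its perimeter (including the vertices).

The number of boundary lattice points is Σ gcd(|Δx|,|Δy|) = gcd(2,4) + gcd(9,1) + gcd(11,5) = 2+1+1 = 4.

4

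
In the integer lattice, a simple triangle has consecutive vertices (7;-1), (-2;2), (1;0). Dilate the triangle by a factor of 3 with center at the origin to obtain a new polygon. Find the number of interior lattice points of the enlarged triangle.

34

The shoelace formula gives twice the area as |(7·2 − (-2)·(-1)) + ((-2)·0 − 1·2) + (1·(-1) − 7·0)| = 9, so the area is 9/2.
Summing gcd(|Δx|,|Δy|) over the edges gives the boundary count: gcd(9,3) + gcd(3,2) + gcd(6,1) = 3+1+1 = 5.
Scaling by 3 multiplies the area by 3² = 9 (so the new area is 40.5) and multiplies the boundary lattice-point count by 3, giving 15.
By Pick's theorem, the interior count of the dilated polygon is 40.5 − 15/2 + 1 = 34.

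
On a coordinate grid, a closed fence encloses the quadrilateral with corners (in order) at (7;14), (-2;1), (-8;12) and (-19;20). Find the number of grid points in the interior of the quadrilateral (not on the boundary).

158

The shoelace formula gives twice the area as |(7·1 − (-2)·14) + ((-2)·12 − (-8)·1) + ((-8)·20 − (-19)·12) + ((-19)·14 − 7·20)| = 319, so the area is 319/2.
Along each edge there are gcd(|Δx|,|Δy|)+1 lattice points, so counting each shared vertex once the boundary has gcd(9,13) + gcd(6,11) + gcd(11,8) + gcd(26,6) = 1+1+1+2 = 5.
By Pick's theorem A = I + B/2 − 1, so I = 319/2 − 5/2 + 1 = 158.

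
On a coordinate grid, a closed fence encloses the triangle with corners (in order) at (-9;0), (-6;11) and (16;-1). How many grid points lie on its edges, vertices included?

Summing gcd(|Δx|,|Δy|) over the edges gives the boundary count: gcd(3,11) + gcd(22,12) + gcd(25,1) = 1+2+1 = 4.

4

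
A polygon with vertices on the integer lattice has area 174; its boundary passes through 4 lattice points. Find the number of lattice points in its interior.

173

From Pick's theorem, I = A − B/2 + 1 = 174 − 4/2 + 1 = 173.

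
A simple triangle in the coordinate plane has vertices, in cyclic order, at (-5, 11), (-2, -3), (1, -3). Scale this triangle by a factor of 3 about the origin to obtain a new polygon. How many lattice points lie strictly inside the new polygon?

Using the shoelace formula, 2A = |((-5)·(-3) − (-2)·11) + ((-2)·(-3) − 1·(-3)) + (1·11 − (-5)·(-3))| = 42, so the area is 21.
Summing gcd(|Δx|,|Δy|) over the edges gives the boundary count: gcd(3,14) + gcd(3,0) + gcd(6,14) = 1+3+2 = 6.
Scaling by 3 multiplies the area by 3² = 9 (so the new area is 189) and multiplies the boundary lattice-point count by 3, giving 18.
By Pick's theorem, the interior count of the dilated polygon is 189 − 18/2 + 1 = 181.

181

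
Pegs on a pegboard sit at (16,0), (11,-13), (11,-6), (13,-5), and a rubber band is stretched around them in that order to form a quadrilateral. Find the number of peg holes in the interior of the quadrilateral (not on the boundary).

10

The shoelace formula gives twice the area as |[16·(-13) − 11·0] + [11·(-6) − 11·(-13)] + [11·(-5) − 13·(-6)] + [13·0 − 16·(-5)]| = 28, so the area is 14.
Along each edge there are gcd(|Δx|,|Δy|)+1 lattice points, so counting each shared vertex once the boundary has gcd(5,13) + gcd(0,7) + gcd(2,1) + gcd(3,5) = 1+7+1+1 = 10.
By Pick's theorem A = I + B/2 − 1, so I = 14 − 10/2 + 1 = 10.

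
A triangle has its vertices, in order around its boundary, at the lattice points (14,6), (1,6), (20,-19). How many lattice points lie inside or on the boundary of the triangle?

171

By the shoelace formula, twice the signed area is |[14·6 − 1·6] + [1·(-19) − 20·6] + [20·6 − 14·(-19)]| = 325, so the area is 162.5.
Summing gcd(|Δx|,|Δy|) over the edges gives the boundary count: gcd(13,0) + gcd(19,25) + gcd(6,25) = 13+1+1 = 15.
Pick's theorem gives I = A − B/2 + 1 = 162.5 − 15/2 + 1 = 156, so the closed region contains I + B = 156 + 15 = 171 lattice points.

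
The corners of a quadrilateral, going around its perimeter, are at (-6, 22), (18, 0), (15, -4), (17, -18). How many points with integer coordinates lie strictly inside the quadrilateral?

Using the shoelace formula, 2A = |[(-6)·0 − 18·22] + [18·(-4) − 15·0] + [15·(-18) − 17·(-4)] + [17·22 − (-6)·(-18)]| = 404, so the area is 202.
Along each edge there are gcd(|Δx|,|Δy|)+1 lattice points, so counting each shared vertex once the boundary has gcd(24,22) + gcd(3,4) + gcd(2,14) + gcd(23,40) = 2+1+2+1 = 6.
Pick's theorem gives I = A − B/2 + 1 = 202 − 6/2 + 1 = 200.

200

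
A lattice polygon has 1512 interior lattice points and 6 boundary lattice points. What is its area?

By Pick's theorem, A = I + B/2 − 1 = 1512 + 6/2 − 1 = 1514.

1514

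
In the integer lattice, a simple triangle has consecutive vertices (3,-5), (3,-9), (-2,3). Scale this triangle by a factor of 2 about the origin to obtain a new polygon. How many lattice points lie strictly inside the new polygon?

The shoelace formula gives twice the area as |(3·(-9) − 3·(-5)) + (3·3 − (-2)·(-9)) + ((-2)·(-5) − 3·3)| = 20, so the area is 10.
The number of boundary lattice points is Σ gcd(|Δx|,|Δy|) = gcd(0,4) + gcd(5,12) + gcd(5,8) = 4+1+1 = 6.
Scaling by 2 multiplies the area by 2² = 4 (so the new area is 40) and multiplies the boundary lattice-point count by 2, giving 12.
By Pick's theorem, the interior count of the dilated polygon is 40 − 12/2 + 1 = 35.

35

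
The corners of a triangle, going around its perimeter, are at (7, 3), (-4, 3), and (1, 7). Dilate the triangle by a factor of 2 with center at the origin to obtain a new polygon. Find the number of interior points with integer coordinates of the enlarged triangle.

75

By the shoelace formula, twice the signed area is |[7·3 − (-4)·3] + [(-4)·7 − 1·3] + [1·3 − 7·7]| = 44, so the area is 22.
Along each edge there are gcd(|Δx|,|Δy|)+1 lattice points, so counting each shared vertex once the boundary has gcd(11,0) + gcd(5,4) + gcd(6,4) = 11+1+2 = 14.
Scaling by 2 multiplies the area by 2² = 4 (so the new area is 88) and multiplies the boundary lattice-point count by 2, giving 28.
By Pick's theorem, the interior count of the dilated polygon is 88 − 28/2 + 1 = 75.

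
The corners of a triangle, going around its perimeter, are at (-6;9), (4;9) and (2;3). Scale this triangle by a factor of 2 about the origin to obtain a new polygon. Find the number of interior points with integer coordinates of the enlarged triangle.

107

By the shoelace formula, twice the signed area is |((-6)·9 − 4·9) + (4·3 − 2·9) + (2·9 − (-6)·3)| = 60, so the area is 30.
The number of boundary lattice points is Σ gcd(|Δx|,|Δy|) = gcd(10,0) + gcd(2,6) + gcd(8,6) = 10+2+2 = 14.
Scaling by 2 multiplies the area by 2² = 4 (so the new area is 120) and multiplies the boundary lattice-point count by 2, giving 28.
By Pick's theorem, the interior count of the dilated polygon is 120 − 28/2 + 1 = 107.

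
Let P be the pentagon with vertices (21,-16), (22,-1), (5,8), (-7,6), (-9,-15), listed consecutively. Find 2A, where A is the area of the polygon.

1216

Using the shoelace formula, 2A = |[21·(-1) − 22·(-16)] + [22·8 − 5·(-1)] + [5·6 − (-7)·8] + [(-7)·(-15) − (-9)·6] + [(-9)·(-16) − 21·(-15)]| = 1216, so the area is 608.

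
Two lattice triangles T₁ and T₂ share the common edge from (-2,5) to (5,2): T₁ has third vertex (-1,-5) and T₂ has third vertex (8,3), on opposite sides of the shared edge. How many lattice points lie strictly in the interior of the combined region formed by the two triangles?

40

The union is the simple quadrilateral with vertices (-2,5), (-1,-5), (5,2), (8,3) in order.
Using the shoelace formula, 2A = |[(-2)·(-5) − (-1)·5] + [(-1)·2 − 5·(-5)] + [5·3 − 8·2] + [8·5 − (-2)·3]| = 83, so the area is 83/2.
Along each edge there are gcd(|Δx|,|Δy|)+1 lattice points, so counting each shared vertex once the boundary has gcd(1,10) + gcd(6,7) + gcd(3,1) + gcd(10,2) = 1+1+1+2 = 5.
By Pick's theorem I = A − B/2 + 1 = 83/2 − 5/2 + 1 = 40.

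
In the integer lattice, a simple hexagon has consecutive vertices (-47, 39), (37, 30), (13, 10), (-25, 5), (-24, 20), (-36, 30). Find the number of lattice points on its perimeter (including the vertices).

12

Along each edge there are gcd(|Δx|,|Δy|)+1 lattice points, so counting each shared vertex once the boundary has gcd(84,9) + gcd(24,20) + gcd(38,5) + gcd(1,15) + gcd(12,10) + gcd(11,9) = 3+4+1+1+2+1 = 12.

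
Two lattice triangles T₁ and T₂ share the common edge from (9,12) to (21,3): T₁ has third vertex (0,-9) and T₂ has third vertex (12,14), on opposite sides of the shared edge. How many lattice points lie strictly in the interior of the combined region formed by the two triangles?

189

The union is the simple quadrilateral with vertices (9,12), (0,-9), (21,3), (12,14) in order.
By the shoelace formula, twice the signed area is |(9·(-9) − 0·12) + (0·3 − 21·(-9)) + (21·14 − 12·3) + (12·12 − 9·14)| = 384, so the area is 192.
Summing gcd(|Δx|,|Δy|) over the edges gives the boundary count: gcd(9,21) + gcd(21,12) + gcd(9,11) + gcd(3,2) = 3+3+1+1 = 8.
By Pick's theorem I = A − B/2 + 1 = 192 − 8/2 + 1 = 189.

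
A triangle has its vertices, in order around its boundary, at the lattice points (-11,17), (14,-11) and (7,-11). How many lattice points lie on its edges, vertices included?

Summing gcd(|Δx|,|Δy|) over the edges gives the boundary count: gcd(25,28) + gcd(7,0) + gcd(18,28) = 1+7+2 = 10.

10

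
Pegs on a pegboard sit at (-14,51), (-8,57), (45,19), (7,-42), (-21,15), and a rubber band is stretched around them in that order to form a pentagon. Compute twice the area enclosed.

By the shoelace formula, twice the signed area is |((-14)·57 − (-8)·51) + ((-8)·19 − 45·57) + (45·(-42) − 7·19) + (7·15 − (-21)·(-42)) + ((-21)·51 − (-14)·15)| = 6768, so the area is 3384.

6768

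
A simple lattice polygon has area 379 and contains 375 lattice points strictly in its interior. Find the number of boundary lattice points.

Pick's theorem gives A = I + B/2 − 1, so B = 2(A − I + 1) = 2(379 − 375 + 1) = 10.

10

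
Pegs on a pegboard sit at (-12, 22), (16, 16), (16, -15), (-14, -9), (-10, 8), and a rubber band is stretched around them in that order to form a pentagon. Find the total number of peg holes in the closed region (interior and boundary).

By the shoelace formula, twice the signed area is |[(-12)·16 − 16·22] + [16·(-15) − 16·16] + [16·(-9) − (-14)·(-15)] + [(-14)·8 − (-10)·(-9)] + [(-10)·22 − (-12)·8]| = 1720, so the area is 860.
Summing gcd(|Δx|,|Δy|) over the edges gives the boundary count: gcd(28,6) + gcd(0,31) + gcd(30,6) + gcd(4,17) + gcd(2,14) = 2+31+6+1+2 = 42.
Pick's theorem gives I = A − B/2 + 1 = 860 − 42/2 + 1 = 840, so the closed region contains I + B = 840 + 42 = 882 lattice points.

882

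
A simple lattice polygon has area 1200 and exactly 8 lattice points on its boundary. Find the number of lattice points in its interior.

From Pick's theorem, I = A − B/2 + 1 = 1200 − 8/2 + 1 = 1197.

1197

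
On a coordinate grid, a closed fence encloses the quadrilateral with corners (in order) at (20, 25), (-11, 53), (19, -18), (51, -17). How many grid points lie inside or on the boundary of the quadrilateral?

By the shoelace formula, twice the signed area is |[20·53 − (-11)·25] + [(-11)·(-18) − 19·53] + [19·(-17) − 51·(-18)] + [51·25 − 20·(-17)]| = 2736, so the area is 1368.
The number of boundary lattice points is Σ gcd(|Δx|,|Δy|) = gcd(31,28) + gcd(30,71) + gcd(32,1) + gcd(31,42) = 1+1+1+1 = 4.
Pick's theorem gives I = A − B/2 + 1 = 1368 − 4/2 + 1 = 1367, so the closed region contains I + B = 1367 + 4 = 1371 lattice points.

1371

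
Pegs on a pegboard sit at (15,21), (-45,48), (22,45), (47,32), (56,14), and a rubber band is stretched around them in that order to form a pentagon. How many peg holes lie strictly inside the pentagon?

The shoelace formula gives twice the area as |(15·48 − (-45)·21) + ((-45)·45 − 22·48) + (22·32 − 47·45) + (47·14 − 56·32) + (56·21 − 15·14)| = 2995, so the area is 2995/2.
Along each edge there are gcd(|Δx|,|Δy|)+1 lattice points, so counting each shared vertex once the boundary has gcd(60,27) + gcd(67,3) + gcd(25,13) + gcd(9,18) + gcd(41,7) = 3+1+1+9+1 = 15.
By Pick's theorem A = I + B/2 − 1, so I = 2995/2 − 15/2 + 1 = 1491.

1491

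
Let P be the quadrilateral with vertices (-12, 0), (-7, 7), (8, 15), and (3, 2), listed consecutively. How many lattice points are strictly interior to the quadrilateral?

124

The shoelace formula gives twice the area as |[(-12)·7 − (-7)·0] + [(-7)·15 − 8·7] + [8·2 − 3·15] + [3·0 − (-12)·2]| = 250, so the area is 125.
Along each edge there are gcd(|Δx|,|Δy|)+1 lattice points, so counting each shared vertex once the boundary has gcd(5,7) + gcd(15,8) + gcd(5,13) + gcd(15,2) = 1+1+1+1 = 4.
Pick's theorem gives I = A − B/2 + 1 = 125 − 4/2 + 1 = 124.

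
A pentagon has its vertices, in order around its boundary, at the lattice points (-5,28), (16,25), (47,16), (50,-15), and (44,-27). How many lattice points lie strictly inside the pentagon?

The shoelace formula gives twice the area as |[(-5)·25 − 16·28] + [16·16 − 47·25] + [47·(-15) − 50·16] + [50·(-27) − 44·(-15)] + [44·28 − (-5)·(-27)]| = 2590, so the area is 1295.
Summing gcd(|Δx|,|Δy|) over the edges gives the boundary count: gcd(21,3) + gcd(31,9) + gcd(3,31) + gcd(6,12) + gcd(49,55) = 3+1+1+6+1 = 12.
Pick's theorem gives I = A − B/2 + 1 = 1295 − 12/2 + 1 = 1290.

1290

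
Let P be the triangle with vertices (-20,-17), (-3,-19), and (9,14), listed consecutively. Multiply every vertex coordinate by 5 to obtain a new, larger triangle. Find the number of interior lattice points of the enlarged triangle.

7301

By the shoelace formula, twice the signed area is |[(-20)·(-19) − (-3)·(-17)] + [(-3)·14 − 9·(-19)] + [9·(-17) − (-20)·14]| = 585, so the area is 585/2.
The number of boundary lattice points is Σ gcd(|Δx|,|Δy|) = gcd(17,2) + gcd(12,33) + gcd(29,31) = 1+3+1 = 5.
Scaling by 5 multiplies the area by 5² = 25 (so the new area is 14625/2) and multiplies the boundary lattice-point count by 5, giving 25.
By Pick's theorem, the interior count of the dilated polygon is 14625/2 − 25/2 + 1 = 7301.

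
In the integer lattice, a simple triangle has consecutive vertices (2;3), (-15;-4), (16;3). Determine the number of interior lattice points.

By the shoelace formula, twice the signed area is |(2·(-4) − (-15)·3) + ((-15)·3 − 16·(-4)) + (16·3 − 2·3)| = 98, so the area is 49.
Summing gcd(|Δx|,|Δy|) over the edges gives the boundary count: gcd(17,7) + gcd(31,7) + gcd(14,0) = 1+1+14 = 16.
By Pick's theorem A = I + B/2 − 1, so I = 49 − 16/2 + 1 = 42.

42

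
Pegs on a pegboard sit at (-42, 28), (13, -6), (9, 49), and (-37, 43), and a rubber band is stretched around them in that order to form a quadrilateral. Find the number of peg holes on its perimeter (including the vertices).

9

Along each edge there are gcd(|Δx|,|Δy|)+1 lattice points, so counting each shared vertex once the boundary has gcd(55,34) + gcd(4,55) + gcd(46,6) + gcd(5,15) = 1+1+2+5 = 9.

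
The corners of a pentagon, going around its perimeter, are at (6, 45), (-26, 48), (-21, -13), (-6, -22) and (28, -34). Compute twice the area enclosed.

Using the shoelace formula, 2A = |(6·48 − (-26)·45) + ((-26)·(-13) − (-21)·48) + ((-21)·(-22) − (-6)·(-13)) + ((-6)·(-34) − 28·(-22)) + (28·45 − 6·(-34))| = 5472, so the area is 2736.

5472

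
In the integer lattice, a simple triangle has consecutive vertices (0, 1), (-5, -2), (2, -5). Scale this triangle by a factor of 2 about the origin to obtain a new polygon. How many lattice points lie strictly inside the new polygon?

69

Using the shoelace formula, 2A = |[0·(-2) − (-5)·1] + [(-5)·(-5) − 2·(-2)] + [2·1 − 0·(-5)]| = 36, so the area is 18.
Summing gcd(|Δx|,|Δy|) over the edges gives the boundary count: gcd(5,3) + gcd(7,3) + gcd(2,6) = 1+1+2 = 4.
Scaling by 2 multiplies the area by 2² = 4 (so the new area is 72) and multiplies the boundary lattice-point count by 2, giving 8.
By Pick's theorem, the interior count of the dilated polygon is 72 − 8/2 + 1 = 69.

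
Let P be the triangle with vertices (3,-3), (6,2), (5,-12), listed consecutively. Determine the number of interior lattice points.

18

By the shoelace formula, twice the signed area is |[3·2 − 6·(-3)] + [6·(-12) − 5·2] + [5·(-3) − 3·(-12)]| = 37, so the area is 18.5.
Along each edge there are gcd(|Δx|,|Δy|)+1 lattice points, so counting each shared vertex once the boundary has gcd(3,5) + gcd(1,14) + gcd(2,9) = 1+1+1 = 3.
Pick's theorem gives I = A − B/2 + 1 = 18.5 − 3/2 + 1 = 18.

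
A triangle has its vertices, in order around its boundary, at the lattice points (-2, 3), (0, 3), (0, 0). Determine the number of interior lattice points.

Using the shoelace formula, 2A = |[(-2)·3 − 0·3] + [0·0 − 0·3] + [0·3 − (-2)·0]| = 6, so the area is 3.
Along each edge there are gcd(|Δx|,|Δy|)+1 lattice points, so counting each shared vertex once the boundary has gcd(2,0) + gcd(0,3) + gcd(2,3) = 2+3+1 = 6.
Pick's theorem gives I = A − B/2 + 1 = 3 − 6/2 + 1 = 1.

1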